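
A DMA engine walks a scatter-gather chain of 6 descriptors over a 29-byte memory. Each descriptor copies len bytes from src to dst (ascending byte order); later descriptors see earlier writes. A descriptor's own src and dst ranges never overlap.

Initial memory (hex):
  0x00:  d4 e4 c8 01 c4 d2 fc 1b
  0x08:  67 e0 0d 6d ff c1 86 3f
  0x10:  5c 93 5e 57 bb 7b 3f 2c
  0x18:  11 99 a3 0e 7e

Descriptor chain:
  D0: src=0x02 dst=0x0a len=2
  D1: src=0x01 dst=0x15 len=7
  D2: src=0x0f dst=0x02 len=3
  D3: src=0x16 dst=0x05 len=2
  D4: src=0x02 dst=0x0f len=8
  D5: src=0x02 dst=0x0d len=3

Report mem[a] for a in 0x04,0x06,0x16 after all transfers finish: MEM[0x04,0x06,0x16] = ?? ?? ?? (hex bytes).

MEM[0x04,0x06,0x16] = 93 01 e0

#0 dst[0x0a+2] := {0xc8,0x01}
#1 dst[0x15+7] := {0xe4,0xc8,0x01,0xc4,0xd2,0xfc,0x1b}
#2 dst[0x02+3] := {0x3f,0x5c,0x93}
#3 dst[0x05+2] := {0xc8,0x01}
#4 dst[0x0f+8] := {0x3f,0x5c,0x93,0xc8,0x01,0x1b,0x67,0xe0}
#5 dst[0x0d+3] := {0x3f,0x5c,0x93}
query mem[0x04]=0x93, mem[0x06]=0x01, mem[0x16]=0xe0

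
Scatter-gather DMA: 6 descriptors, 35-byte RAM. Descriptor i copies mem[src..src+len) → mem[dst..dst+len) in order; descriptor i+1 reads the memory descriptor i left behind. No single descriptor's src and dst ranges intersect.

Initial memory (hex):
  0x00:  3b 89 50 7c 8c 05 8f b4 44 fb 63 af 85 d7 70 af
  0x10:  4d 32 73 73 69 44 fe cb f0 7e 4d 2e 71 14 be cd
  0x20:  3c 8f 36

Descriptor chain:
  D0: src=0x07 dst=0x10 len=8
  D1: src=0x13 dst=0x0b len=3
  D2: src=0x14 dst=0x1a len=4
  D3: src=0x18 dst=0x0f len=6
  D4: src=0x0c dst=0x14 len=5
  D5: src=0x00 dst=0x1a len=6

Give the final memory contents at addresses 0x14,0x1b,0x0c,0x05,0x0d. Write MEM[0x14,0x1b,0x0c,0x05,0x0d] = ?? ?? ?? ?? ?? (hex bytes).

  after D0: wrote 8B at 0x10 = b444fb63af85d770
  after D1: wrote 3B at 0x0b = 63af85
  after D2: wrote 4B at 0x1a = af85d770
  after D3: wrote 6B at 0x0f = f07eaf85d770
  after D4: wrote 5B at 0x14 = af8570f07e
  after D5: wrote 6B at 0x1a = 3b89507c8c05
query mem[0x14]=0xaf, mem[0x1b]=0x89, mem[0x0c]=0xaf, mem[0x05]=0x05, mem[0x0d]=0x85

MEM[0x14,0x1b,0x0c,0x05,0x0d] = af 89 af 05 85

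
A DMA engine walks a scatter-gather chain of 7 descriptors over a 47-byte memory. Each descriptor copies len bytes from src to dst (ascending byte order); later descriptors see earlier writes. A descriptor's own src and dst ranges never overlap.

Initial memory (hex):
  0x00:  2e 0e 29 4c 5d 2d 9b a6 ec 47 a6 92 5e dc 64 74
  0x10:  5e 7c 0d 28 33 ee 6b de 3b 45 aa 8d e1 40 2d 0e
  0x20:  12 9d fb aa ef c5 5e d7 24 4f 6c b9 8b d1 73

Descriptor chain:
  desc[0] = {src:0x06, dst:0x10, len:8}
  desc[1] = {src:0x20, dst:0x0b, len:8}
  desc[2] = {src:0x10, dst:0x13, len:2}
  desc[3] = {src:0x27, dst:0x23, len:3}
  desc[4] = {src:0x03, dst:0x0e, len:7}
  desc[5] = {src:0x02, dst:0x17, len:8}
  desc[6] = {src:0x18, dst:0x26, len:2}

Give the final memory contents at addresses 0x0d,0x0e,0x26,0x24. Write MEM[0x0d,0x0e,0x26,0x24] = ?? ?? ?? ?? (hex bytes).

  after D0: wrote 8B at 0x10 = 9ba6ec47a6925edc
  after D1: wrote 8B at 0x0b = 129dfbaaefc55ed7
  after D2: wrote 2B at 0x13 = c55e
  after D3: wrote 3B at 0x23 = d7244f
  after D4: wrote 7B at 0x0e = 4c5d2d9ba6ec47
  after D5: wrote 8B at 0x17 = 294c5d2d9ba6ec47
  after D6: wrote 2B at 0x26 = 4c5d
query mem[0x0d]=0xfb, mem[0x0e]=0x4c, mem[0x26]=0x4c, mem[0x24]=0x24

MEM[0x0d,0x0e,0x26,0x24] = fb 4c 4c 24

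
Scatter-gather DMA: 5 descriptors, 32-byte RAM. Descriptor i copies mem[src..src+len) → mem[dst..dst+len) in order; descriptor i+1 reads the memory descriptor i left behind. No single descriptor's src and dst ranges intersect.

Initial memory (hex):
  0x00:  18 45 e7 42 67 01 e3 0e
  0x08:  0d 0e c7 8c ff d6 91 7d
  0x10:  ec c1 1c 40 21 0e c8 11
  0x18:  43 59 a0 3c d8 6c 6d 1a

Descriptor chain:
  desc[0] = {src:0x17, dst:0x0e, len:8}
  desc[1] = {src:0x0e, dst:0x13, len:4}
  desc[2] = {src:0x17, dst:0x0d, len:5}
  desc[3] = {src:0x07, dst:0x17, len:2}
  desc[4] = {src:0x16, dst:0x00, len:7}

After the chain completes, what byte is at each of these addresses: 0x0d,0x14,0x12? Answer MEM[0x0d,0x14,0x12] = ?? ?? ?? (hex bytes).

#0 dst[0x0e+8] := {0x11,0x43,0x59,0xa0,0x3c,0xd8,0x6c,0x6d}
#1 dst[0x13+4] := {0x11,0x43,0x59,0xa0}
#2 dst[0x0d+5] := {0x11,0x43,0x59,0xa0,0x3c}
#3 dst[0x17+2] := {0x0e,0x0d}
#4 dst[0x00+7] := {0xa0,0x0e,0x0d,0x59,0xa0,0x3c,0xd8}
query mem[0x0d]=0x11, mem[0x14]=0x43, mem[0x12]=0x3c

MEM[0x0d,0x14,0x12] = 11 43 3c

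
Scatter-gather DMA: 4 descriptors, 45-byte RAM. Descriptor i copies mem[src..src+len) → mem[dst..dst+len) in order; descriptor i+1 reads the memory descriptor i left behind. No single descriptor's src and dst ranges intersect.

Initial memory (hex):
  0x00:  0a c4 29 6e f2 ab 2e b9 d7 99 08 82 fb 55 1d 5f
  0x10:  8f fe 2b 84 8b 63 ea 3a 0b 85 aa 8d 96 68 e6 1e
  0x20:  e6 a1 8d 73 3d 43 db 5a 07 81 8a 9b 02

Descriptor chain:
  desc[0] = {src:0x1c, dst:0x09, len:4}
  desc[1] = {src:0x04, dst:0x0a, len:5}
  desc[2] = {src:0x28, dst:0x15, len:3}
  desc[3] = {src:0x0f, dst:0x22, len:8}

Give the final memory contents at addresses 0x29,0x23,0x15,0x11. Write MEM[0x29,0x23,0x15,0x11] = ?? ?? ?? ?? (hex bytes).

D0: mem[0x09..0x0c] <- [96 68 e6 1e]
D1: mem[0x0a..0x0e] <- [f2 ab 2e b9 d7]
D2: mem[0x15..0x17] <- [07 81 8a]
D3: mem[0x22..0x29] <- [5f 8f fe 2b 84 8b 07 81]
query mem[0x29]=0x81, mem[0x23]=0x8f, mem[0x15]=0x07, mem[0x11]=0xfe

MEM[0x29,0x23,0x15,0x11] = 81 8f 07 fe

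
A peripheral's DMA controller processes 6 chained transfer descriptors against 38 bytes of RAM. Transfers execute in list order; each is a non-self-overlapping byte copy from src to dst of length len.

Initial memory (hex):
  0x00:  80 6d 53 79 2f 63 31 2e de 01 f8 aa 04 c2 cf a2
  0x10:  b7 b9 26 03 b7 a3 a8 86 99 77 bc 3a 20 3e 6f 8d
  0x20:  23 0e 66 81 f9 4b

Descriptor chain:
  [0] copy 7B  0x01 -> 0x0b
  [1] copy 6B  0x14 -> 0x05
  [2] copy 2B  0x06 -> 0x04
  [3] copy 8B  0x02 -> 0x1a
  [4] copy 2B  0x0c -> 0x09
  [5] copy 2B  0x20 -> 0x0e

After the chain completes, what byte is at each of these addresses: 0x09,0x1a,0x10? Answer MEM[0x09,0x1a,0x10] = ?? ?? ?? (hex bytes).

MEM[0x09,0x1a,0x10] = 53 53 31

D0: mem[0x0b..0x11] <- [6d 53 79 2f 63 31 2e]
D1: mem[0x05..0x0a] <- [b7 a3 a8 86 99 77]
D2: mem[0x04..0x05] <- [a3 a8]
D3: mem[0x1a..0x21] <- [53 79 a3 a8 a3 a8 86 99]
D4: mem[0x09..0x0a] <- [53 79]
D5: mem[0x0e..0x0f] <- [86 99]
query mem[0x09]=0x53, mem[0x1a]=0x53, mem[0x10]=0x31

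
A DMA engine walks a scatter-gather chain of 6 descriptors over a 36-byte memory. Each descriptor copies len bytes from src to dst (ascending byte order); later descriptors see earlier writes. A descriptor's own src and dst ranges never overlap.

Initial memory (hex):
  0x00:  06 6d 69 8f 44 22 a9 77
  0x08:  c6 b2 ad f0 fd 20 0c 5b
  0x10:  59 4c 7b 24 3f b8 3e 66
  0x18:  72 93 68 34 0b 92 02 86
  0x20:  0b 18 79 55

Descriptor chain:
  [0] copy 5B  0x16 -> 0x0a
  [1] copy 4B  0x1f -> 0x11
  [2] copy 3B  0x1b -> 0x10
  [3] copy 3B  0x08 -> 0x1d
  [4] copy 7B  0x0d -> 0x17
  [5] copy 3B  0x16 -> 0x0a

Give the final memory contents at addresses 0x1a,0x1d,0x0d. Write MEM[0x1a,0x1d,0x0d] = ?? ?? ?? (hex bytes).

MEM[0x1a,0x1d,0x0d] = 34 18 93

  after D0: wrote 5B at 0x0a = 3e66729368
  after D1: wrote 4B at 0x11 = 860b1879
  after D2: wrote 3B at 0x10 = 340b92
  after D3: wrote 3B at 0x1d = c6b23e
  after D4: wrote 7B at 0x17 = 93685b340b9218
  after D5: wrote 3B at 0x0a = 3e9368
query mem[0x1a]=0x34, mem[0x1d]=0x18, mem[0x0d]=0x93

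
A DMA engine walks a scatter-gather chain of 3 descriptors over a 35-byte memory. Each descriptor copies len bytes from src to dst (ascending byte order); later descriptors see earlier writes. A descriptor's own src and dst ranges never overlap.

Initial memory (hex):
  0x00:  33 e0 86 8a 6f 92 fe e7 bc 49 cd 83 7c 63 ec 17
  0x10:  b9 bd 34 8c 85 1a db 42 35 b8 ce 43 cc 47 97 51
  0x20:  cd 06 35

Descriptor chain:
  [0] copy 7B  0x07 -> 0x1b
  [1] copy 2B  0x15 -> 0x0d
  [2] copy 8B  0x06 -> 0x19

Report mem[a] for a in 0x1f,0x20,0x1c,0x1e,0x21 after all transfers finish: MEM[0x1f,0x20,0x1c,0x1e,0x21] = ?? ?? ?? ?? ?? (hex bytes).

[0] 0x07->0x1b len=7 : e7 bc 49 cd 83 7c 63
[1] 0x15->0x0d len=2 : 1a db
[2] 0x06->0x19 len=8 : fe e7 bc 49 cd 83 7c 1a
query mem[0x1f]=0x7c, mem[0x20]=0x1a, mem[0x1c]=0x49, mem[0x1e]=0x83, mem[0x21]=0x63

MEM[0x1f,0x20,0x1c,0x1e,0x21] = 7c 1a 49 83 63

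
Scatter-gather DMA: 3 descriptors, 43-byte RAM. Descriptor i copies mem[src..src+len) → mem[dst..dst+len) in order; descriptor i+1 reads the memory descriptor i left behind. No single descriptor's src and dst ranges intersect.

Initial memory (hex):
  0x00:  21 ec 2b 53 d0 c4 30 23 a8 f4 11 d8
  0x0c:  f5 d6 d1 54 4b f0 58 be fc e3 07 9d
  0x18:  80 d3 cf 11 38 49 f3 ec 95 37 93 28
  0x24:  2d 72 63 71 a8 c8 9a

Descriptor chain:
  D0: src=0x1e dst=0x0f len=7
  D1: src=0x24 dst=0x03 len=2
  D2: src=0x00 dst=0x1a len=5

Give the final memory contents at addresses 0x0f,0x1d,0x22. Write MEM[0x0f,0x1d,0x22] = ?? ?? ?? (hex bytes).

MEM[0x0f,0x1d,0x22] = f3 2d 93

D0: mem[0x0f..0x15] <- [f3 ec 95 37 93 28 2d]
D1: mem[0x03..0x04] <- [2d 72]
D2: mem[0x1a..0x1e] <- [21 ec 2b 2d 72]
query mem[0x0f]=0xf3, mem[0x1d]=0x2d, mem[0x22]=0x93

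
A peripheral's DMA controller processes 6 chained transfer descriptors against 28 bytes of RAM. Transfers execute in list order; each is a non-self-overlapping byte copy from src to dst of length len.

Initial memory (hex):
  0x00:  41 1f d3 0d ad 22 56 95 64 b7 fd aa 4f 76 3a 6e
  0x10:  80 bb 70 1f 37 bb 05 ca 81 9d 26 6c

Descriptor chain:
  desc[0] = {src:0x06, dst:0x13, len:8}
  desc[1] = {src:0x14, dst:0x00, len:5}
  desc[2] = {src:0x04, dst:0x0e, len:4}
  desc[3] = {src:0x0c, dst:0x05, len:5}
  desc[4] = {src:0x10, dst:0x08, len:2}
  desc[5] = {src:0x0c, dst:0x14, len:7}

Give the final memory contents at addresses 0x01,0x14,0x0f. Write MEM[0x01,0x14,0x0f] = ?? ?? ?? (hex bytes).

MEM[0x01,0x14,0x0f] = 64 4f 22

  after D0: wrote 8B at 0x13 = 569564b7fdaa4f76
  after D1: wrote 5B at 0x00 = 9564b7fdaa
  after D2: wrote 4B at 0x0e = aa225695
  after D3: wrote 5B at 0x05 = 4f76aa2256
  after D4: wrote 2B at 0x08 = 5695
  after D5: wrote 7B at 0x14 = 4f76aa22569570
query mem[0x01]=0x64, mem[0x14]=0x4f, mem[0x0f]=0x22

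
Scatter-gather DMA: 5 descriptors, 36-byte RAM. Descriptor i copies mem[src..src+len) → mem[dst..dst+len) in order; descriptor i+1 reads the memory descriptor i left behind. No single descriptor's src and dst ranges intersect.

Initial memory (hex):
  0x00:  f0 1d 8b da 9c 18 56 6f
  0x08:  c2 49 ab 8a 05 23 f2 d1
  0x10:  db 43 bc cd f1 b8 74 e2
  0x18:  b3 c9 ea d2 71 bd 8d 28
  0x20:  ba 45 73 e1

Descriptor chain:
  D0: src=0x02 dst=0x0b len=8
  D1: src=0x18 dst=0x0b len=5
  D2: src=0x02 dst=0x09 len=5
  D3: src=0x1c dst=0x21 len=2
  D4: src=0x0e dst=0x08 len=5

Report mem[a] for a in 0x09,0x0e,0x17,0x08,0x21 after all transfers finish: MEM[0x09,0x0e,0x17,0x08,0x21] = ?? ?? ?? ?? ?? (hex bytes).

D0: mem[0x0b..0x12] <- [8b da 9c 18 56 6f c2 49]
D1: mem[0x0b..0x0f] <- [b3 c9 ea d2 71]
D2: mem[0x09..0x0d] <- [8b da 9c 18 56]
D3: mem[0x21..0x22] <- [71 bd]
D4: mem[0x08..0x0c] <- [d2 71 6f c2 49]
query mem[0x09]=0x71, mem[0x0e]=0xd2, mem[0x17]=0xe2, mem[0x08]=0xd2, mem[0x21]=0x71

MEM[0x09,0x0e,0x17,0x08,0x21] = 71 d2 e2 d2 71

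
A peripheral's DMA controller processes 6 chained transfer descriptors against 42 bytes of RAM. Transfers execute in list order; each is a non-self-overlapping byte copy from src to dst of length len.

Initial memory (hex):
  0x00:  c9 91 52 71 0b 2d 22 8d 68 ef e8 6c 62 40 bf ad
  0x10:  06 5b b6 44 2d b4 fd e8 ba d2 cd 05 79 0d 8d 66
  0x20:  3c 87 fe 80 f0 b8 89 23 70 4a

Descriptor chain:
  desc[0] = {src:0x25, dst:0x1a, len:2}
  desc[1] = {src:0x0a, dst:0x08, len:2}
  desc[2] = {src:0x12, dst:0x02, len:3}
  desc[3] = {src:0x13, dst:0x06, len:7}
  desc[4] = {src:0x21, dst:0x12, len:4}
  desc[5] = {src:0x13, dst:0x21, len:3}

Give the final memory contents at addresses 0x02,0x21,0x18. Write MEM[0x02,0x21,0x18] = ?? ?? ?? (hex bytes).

MEM[0x02,0x21,0x18] = b6 fe ba

D0: mem[0x1a..0x1b] <- [b8 89]
D1: mem[0x08..0x09] <- [e8 6c]
D2: mem[0x02..0x04] <- [b6 44 2d]
D3: mem[0x06..0x0c] <- [44 2d b4 fd e8 ba d2]
D4: mem[0x12..0x15] <- [87 fe 80 f0]
D5: mem[0x21..0x23] <- [fe 80 f0]
query mem[0x02]=0xb6, mem[0x21]=0xfe, mem[0x18]=0xba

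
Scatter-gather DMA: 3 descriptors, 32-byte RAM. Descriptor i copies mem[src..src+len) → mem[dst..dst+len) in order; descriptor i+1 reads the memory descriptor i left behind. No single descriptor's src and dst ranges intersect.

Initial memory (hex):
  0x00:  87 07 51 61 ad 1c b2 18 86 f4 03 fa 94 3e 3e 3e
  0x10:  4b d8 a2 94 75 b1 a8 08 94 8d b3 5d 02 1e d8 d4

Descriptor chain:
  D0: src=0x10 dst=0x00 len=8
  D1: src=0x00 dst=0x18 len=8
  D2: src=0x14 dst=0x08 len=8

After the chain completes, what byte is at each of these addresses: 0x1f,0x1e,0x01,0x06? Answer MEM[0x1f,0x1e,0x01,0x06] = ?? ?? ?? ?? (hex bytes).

MEM[0x1f,0x1e,0x01,0x06] = 08 a8 d8 a8

#0 dst[0x00+8] := {0x4b,0xd8,0xa2,0x94,0x75,0xb1,0xa8,0x08}
#1 dst[0x18+8] := {0x4b,0xd8,0xa2,0x94,0x75,0xb1,0xa8,0x08}
#2 dst[0x08+8] := {0x75,0xb1,0xa8,0x08,0x4b,0xd8,0xa2,0x94}
query mem[0x1f]=0x08, mem[0x1e]=0xa8, mem[0x01]=0xd8, mem[0x06]=0xa8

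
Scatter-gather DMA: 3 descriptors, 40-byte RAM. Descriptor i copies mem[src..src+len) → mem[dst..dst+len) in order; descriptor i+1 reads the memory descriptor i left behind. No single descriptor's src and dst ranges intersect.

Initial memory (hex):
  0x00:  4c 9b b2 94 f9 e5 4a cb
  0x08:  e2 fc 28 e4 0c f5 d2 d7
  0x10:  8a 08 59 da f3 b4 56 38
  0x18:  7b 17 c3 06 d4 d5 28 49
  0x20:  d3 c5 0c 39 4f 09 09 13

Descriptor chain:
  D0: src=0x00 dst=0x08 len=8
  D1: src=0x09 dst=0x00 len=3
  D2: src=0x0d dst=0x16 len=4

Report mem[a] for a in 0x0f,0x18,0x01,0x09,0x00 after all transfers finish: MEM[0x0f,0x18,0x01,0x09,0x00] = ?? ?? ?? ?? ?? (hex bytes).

#0 dst[0x08+8] := {0x4c,0x9b,0xb2,0x94,0xf9,0xe5,0x4a,0xcb}
#1 dst[0x00+3] := {0x9b,0xb2,0x94}
#2 dst[0x16+4] := {0xe5,0x4a,0xcb,0x8a}
query mem[0x0f]=0xcb, mem[0x18]=0xcb, mem[0x01]=0xb2, mem[0x09]=0x9b, mem[0x00]=0x9b

MEM[0x0f,0x18,0x01,0x09,0x00] = cb cb b2 9b 9b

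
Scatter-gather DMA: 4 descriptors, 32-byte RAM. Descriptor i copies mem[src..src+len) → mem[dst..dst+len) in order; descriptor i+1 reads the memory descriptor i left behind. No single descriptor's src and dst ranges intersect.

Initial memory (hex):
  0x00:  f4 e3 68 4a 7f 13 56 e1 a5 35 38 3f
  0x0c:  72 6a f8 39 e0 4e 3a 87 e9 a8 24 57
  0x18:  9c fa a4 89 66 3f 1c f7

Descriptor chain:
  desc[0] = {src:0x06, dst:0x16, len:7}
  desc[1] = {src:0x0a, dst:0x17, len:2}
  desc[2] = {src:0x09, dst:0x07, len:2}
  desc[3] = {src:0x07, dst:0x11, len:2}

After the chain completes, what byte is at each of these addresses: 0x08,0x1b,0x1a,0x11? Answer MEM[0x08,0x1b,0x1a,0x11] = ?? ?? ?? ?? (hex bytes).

MEM[0x08,0x1b,0x1a,0x11] = 38 3f 38 35

  after D0: wrote 7B at 0x16 = 56e1a535383f72
  after D1: wrote 2B at 0x17 = 383f
  after D2: wrote 2B at 0x07 = 3538
  after D3: wrote 2B at 0x11 = 3538
query mem[0x08]=0x38, mem[0x1b]=0x3f, mem[0x1a]=0x38, mem[0x11]=0x35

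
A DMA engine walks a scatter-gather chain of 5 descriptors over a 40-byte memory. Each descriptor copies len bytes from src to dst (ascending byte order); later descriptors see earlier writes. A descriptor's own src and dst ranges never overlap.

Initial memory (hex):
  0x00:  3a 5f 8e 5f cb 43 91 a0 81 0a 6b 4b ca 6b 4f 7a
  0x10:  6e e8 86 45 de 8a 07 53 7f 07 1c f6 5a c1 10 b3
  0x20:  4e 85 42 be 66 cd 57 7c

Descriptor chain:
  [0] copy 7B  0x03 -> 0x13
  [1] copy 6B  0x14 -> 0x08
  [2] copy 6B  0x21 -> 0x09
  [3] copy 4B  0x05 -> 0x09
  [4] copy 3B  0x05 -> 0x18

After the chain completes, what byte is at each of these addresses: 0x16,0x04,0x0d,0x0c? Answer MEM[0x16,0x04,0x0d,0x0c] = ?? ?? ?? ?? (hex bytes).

MEM[0x16,0x04,0x0d,0x0c] = 91 cb cd cb

D0: mem[0x13..0x19] <- [5f cb 43 91 a0 81 0a]
D1: mem[0x08..0x0d] <- [cb 43 91 a0 81 0a]
D2: mem[0x09..0x0e] <- [85 42 be 66 cd 57]
D3: mem[0x09..0x0c] <- [43 91 a0 cb]
D4: mem[0x18..0x1a] <- [43 91 a0]
query mem[0x16]=0x91, mem[0x04]=0xcb, mem[0x0d]=0xcd, mem[0x0c]=0xcb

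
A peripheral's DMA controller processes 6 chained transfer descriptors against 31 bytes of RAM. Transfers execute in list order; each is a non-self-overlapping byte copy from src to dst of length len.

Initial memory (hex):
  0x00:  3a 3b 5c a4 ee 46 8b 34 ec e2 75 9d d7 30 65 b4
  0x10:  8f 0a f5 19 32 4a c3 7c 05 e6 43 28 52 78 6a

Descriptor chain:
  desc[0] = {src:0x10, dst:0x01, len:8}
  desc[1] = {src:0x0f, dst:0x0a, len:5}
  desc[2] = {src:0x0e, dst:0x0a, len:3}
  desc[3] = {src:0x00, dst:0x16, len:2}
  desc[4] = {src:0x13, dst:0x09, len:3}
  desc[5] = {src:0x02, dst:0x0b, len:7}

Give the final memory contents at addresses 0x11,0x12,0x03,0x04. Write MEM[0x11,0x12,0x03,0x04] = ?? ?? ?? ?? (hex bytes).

MEM[0x11,0x12,0x03,0x04] = 7c f5 f5 19

#0 dst[0x01+8] := {0x8f,0x0a,0xf5,0x19,0x32,0x4a,0xc3,0x7c}
#1 dst[0x0a+5] := {0xb4,0x8f,0x0a,0xf5,0x19}
#2 dst[0x0a+3] := {0x19,0xb4,0x8f}
#3 dst[0x16+2] := {0x3a,0x8f}
#4 dst[0x09+3] := {0x19,0x32,0x4a}
#5 dst[0x0b+7] := {0x0a,0xf5,0x19,0x32,0x4a,0xc3,0x7c}
query mem[0x11]=0x7c, mem[0x12]=0xf5, mem[0x03]=0xf5, mem[0x04]=0x19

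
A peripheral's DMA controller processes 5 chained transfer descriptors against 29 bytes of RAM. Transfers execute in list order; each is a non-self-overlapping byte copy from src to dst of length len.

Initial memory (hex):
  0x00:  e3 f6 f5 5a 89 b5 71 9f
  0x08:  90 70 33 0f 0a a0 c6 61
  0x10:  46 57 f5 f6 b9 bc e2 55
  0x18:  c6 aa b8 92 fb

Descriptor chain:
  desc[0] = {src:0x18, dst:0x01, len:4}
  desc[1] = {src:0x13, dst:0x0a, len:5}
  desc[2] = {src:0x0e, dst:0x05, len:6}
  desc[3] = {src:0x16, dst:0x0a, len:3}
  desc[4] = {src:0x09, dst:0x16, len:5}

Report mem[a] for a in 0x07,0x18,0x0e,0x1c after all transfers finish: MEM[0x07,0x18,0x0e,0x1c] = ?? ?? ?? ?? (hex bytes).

  after D0: wrote 4B at 0x01 = c6aab892
  after D1: wrote 5B at 0x0a = f6b9bce255
  after D2: wrote 6B at 0x05 = 55614657f5f6
  after D3: wrote 3B at 0x0a = e255c6
  after D4: wrote 5B at 0x16 = f5e255c6e2
query mem[0x07]=0x46, mem[0x18]=0x55, mem[0x0e]=0x55, mem[0x1c]=0xfb

MEM[0x07,0x18,0x0e,0x1c] = 46 55 55 fb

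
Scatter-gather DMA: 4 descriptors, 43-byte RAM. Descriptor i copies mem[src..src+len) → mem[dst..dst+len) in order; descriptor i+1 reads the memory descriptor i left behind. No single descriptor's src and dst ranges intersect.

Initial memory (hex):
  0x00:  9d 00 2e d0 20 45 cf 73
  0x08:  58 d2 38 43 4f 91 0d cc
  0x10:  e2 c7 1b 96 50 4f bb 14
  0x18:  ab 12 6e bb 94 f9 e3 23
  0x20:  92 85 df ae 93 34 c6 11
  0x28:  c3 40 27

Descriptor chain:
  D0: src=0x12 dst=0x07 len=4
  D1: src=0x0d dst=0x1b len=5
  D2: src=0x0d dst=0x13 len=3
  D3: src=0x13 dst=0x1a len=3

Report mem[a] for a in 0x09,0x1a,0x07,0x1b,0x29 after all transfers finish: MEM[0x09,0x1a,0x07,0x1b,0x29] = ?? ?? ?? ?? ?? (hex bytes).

MEM[0x09,0x1a,0x07,0x1b,0x29] = 50 91 1b 0d 40

  after D0: wrote 4B at 0x07 = 1b96504f
  after D1: wrote 5B at 0x1b = 910dcce2c7
  after D2: wrote 3B at 0x13 = 910dcc
  after D3: wrote 3B at 0x1a = 910dcc
query mem[0x09]=0x50, mem[0x1a]=0x91, mem[0x07]=0x1b, mem[0x1b]=0x0d, mem[0x29]=0x40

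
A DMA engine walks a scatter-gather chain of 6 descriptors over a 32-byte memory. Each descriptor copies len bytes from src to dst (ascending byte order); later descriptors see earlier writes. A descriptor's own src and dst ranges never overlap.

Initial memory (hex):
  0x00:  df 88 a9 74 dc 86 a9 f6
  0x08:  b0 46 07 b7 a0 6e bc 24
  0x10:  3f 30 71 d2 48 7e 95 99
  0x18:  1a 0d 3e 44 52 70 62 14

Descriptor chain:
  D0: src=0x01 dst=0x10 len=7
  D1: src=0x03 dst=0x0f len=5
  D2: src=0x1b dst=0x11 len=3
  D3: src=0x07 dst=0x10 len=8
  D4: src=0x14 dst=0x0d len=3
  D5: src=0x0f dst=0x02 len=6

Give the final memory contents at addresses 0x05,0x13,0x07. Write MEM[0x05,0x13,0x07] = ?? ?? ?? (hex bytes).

D0: mem[0x10..0x16] <- [88 a9 74 dc 86 a9 f6]
D1: mem[0x0f..0x13] <- [74 dc 86 a9 f6]
D2: mem[0x11..0x13] <- [44 52 70]
D3: mem[0x10..0x17] <- [f6 b0 46 07 b7 a0 6e bc]
D4: mem[0x0d..0x0f] <- [b7 a0 6e]
D5: mem[0x02..0x07] <- [6e f6 b0 46 07 b7]
query mem[0x05]=0x46, mem[0x13]=0x07, mem[0x07]=0xb7

MEM[0x05,0x13,0x07] = 46 07 b7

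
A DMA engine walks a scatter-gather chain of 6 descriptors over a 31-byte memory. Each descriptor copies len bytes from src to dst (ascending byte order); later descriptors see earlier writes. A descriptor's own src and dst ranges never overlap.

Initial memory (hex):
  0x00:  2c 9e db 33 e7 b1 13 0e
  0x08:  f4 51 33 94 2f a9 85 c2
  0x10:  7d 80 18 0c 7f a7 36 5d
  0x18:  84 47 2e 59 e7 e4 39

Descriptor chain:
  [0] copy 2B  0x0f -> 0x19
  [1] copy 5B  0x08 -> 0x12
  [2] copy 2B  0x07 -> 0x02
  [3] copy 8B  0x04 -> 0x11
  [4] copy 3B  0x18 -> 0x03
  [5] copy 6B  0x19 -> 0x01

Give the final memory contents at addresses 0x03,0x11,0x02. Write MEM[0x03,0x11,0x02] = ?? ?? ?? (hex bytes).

D0: mem[0x19..0x1a] <- [c2 7d]
D1: mem[0x12..0x16] <- [f4 51 33 94 2f]
D2: mem[0x02..0x03] <- [0e f4]
D3: mem[0x11..0x18] <- [e7 b1 13 0e f4 51 33 94]
D4: mem[0x03..0x05] <- [94 c2 7d]
D5: mem[0x01..0x06] <- [c2 7d 59 e7 e4 39]
query mem[0x03]=0x59, mem[0x11]=0xe7, mem[0x02]=0x7d

MEM[0x03,0x11,0x02] = 59 e7 7d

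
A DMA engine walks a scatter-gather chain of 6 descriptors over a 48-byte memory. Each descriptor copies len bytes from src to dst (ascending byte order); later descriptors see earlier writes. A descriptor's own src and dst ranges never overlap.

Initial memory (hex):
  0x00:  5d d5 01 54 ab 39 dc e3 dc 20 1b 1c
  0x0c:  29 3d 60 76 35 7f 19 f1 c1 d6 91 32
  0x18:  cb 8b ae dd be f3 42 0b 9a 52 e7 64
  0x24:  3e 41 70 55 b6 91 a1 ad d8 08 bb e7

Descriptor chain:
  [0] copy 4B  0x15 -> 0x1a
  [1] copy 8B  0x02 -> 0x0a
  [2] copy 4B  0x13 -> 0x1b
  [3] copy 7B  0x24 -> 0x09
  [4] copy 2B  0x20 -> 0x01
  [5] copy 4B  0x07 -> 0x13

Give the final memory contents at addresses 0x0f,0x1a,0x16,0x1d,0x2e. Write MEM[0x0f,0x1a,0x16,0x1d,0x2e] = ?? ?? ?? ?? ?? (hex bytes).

MEM[0x0f,0x1a,0x16,0x1d,0x2e] = a1 d6 41 d6 bb

[0] 0x15->0x1a len=4 : d6 91 32 cb
[1] 0x02->0x0a len=8 : 01 54 ab 39 dc e3 dc 20
[2] 0x13->0x1b len=4 : f1 c1 d6 91
[3] 0x24->0x09 len=7 : 3e 41 70 55 b6 91 a1
[4] 0x20->0x01 len=2 : 9a 52
[5] 0x07->0x13 len=4 : e3 dc 3e 41
query mem[0x0f]=0xa1, mem[0x1a]=0xd6, mem[0x16]=0x41, mem[0x1d]=0xd6, mem[0x2e]=0xbb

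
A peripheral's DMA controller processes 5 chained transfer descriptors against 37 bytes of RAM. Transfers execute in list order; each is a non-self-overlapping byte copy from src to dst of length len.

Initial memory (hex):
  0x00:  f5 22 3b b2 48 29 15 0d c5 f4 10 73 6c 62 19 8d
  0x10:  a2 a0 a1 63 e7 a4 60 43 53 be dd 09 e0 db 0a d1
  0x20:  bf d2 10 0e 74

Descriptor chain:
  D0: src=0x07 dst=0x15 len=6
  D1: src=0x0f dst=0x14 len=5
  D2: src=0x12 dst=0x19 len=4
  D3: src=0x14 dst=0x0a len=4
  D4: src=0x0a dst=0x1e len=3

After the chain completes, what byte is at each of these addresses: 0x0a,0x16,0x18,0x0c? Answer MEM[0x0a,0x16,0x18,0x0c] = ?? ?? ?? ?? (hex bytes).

#0 dst[0x15+6] := {0x0d,0xc5,0xf4,0x10,0x73,0x6c}
#1 dst[0x14+5] := {0x8d,0xa2,0xa0,0xa1,0x63}
#2 dst[0x19+4] := {0xa1,0x63,0x8d,0xa2}
#3 dst[0x0a+4] := {0x8d,0xa2,0xa0,0xa1}
#4 dst[0x1e+3] := {0x8d,0xa2,0xa0}
query mem[0x0a]=0x8d, mem[0x16]=0xa0, mem[0x18]=0x63, mem[0x0c]=0xa0

MEM[0x0a,0x16,0x18,0x0c] = 8d a0 63 a0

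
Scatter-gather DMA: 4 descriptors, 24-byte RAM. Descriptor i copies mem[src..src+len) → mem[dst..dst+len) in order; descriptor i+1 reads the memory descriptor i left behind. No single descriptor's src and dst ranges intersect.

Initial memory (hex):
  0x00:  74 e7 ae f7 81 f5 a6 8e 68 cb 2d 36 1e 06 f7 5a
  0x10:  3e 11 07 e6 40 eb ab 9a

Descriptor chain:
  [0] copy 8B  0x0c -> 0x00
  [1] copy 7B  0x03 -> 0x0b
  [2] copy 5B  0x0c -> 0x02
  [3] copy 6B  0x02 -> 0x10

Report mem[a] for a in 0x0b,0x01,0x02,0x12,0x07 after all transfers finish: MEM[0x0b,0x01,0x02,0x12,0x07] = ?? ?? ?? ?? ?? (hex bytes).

#0 dst[0x00+8] := {0x1e,0x06,0xf7,0x5a,0x3e,0x11,0x07,0xe6}
#1 dst[0x0b+7] := {0x5a,0x3e,0x11,0x07,0xe6,0x68,0xcb}
#2 dst[0x02+5] := {0x3e,0x11,0x07,0xe6,0x68}
#3 dst[0x10+6] := {0x3e,0x11,0x07,0xe6,0x68,0xe6}
query mem[0x0b]=0x5a, mem[0x01]=0x06, mem[0x02]=0x3e, mem[0x12]=0x07, mem[0x07]=0xe6

MEM[0x0b,0x01,0x02,0x12,0x07] = 5a 06 3e 07 e6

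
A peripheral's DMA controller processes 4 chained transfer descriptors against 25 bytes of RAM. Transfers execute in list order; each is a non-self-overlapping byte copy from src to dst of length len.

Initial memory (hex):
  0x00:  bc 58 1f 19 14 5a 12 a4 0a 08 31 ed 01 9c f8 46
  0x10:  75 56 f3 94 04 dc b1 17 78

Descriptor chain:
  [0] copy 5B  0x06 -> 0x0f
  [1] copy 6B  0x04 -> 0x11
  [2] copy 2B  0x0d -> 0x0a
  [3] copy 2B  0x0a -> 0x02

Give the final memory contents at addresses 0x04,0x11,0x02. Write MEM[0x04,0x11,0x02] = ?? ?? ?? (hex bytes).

MEM[0x04,0x11,0x02] = 14 14 9c

#0 dst[0x0f+5] := {0x12,0xa4,0x0a,0x08,0x31}
#1 dst[0x11+6] := {0x14,0x5a,0x12,0xa4,0x0a,0x08}
#2 dst[0x0a+2] := {0x9c,0xf8}
#3 dst[0x02+2] := {0x9c,0xf8}
query mem[0x04]=0x14, mem[0x11]=0x14, mem[0x02]=0x9c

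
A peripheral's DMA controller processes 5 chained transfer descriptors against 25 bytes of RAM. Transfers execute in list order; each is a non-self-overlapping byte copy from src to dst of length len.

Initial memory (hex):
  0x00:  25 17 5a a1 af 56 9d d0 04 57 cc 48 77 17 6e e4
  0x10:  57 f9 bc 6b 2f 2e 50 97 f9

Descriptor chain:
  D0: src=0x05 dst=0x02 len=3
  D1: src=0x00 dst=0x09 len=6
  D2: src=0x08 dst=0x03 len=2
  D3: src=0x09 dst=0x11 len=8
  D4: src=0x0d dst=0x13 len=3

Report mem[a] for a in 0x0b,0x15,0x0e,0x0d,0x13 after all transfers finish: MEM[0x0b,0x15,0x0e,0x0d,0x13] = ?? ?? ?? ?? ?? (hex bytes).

D0: mem[0x02..0x04] <- [56 9d d0]
D1: mem[0x09..0x0e] <- [25 17 56 9d d0 56]
D2: mem[0x03..0x04] <- [04 25]
D3: mem[0x11..0x18] <- [25 17 56 9d d0 56 e4 57]
D4: mem[0x13..0x15] <- [d0 56 e4]
query mem[0x0b]=0x56, mem[0x15]=0xe4, mem[0x0e]=0x56, mem[0x0d]=0xd0, mem[0x13]=0xd0

MEM[0x0b,0x15,0x0e,0x0d,0x13] = 56 e4 56 d0 d0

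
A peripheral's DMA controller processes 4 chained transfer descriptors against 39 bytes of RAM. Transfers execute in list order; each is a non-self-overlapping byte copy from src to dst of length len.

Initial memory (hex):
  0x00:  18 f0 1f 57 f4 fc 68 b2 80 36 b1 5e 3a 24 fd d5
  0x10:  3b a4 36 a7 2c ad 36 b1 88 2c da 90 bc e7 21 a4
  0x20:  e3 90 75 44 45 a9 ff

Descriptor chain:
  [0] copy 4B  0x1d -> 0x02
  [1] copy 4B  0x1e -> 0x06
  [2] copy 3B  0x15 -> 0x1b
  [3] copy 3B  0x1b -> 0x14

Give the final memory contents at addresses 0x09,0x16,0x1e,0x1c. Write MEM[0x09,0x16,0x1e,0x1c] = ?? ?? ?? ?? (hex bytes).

D0: mem[0x02..0x05] <- [e7 21 a4 e3]
D1: mem[0x06..0x09] <- [21 a4 e3 90]
D2: mem[0x1b..0x1d] <- [ad 36 b1]
D3: mem[0x14..0x16] <- [ad 36 b1]
query mem[0x09]=0x90, mem[0x16]=0xb1, mem[0x1e]=0x21, mem[0x1c]=0x36

MEM[0x09,0x16,0x1e,0x1c] = 90 b1 21 36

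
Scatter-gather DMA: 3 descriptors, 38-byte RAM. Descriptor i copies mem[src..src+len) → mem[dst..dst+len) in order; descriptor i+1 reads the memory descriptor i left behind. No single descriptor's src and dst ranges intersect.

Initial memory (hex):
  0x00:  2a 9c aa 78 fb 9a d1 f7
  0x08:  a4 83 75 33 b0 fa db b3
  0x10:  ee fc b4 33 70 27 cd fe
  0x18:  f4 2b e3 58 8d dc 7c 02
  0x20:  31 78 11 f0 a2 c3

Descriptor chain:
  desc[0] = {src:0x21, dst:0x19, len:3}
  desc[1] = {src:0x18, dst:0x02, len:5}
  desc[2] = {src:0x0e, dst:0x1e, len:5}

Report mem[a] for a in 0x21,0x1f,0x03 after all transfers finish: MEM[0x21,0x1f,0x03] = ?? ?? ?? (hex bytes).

MEM[0x21,0x1f,0x03] = fc b3 78

  after D0: wrote 3B at 0x19 = 7811f0
  after D1: wrote 5B at 0x02 = f47811f08d
  after D2: wrote 5B at 0x1e = dbb3eefcb4
query mem[0x21]=0xfc, mem[0x1f]=0xb3, mem[0x03]=0x78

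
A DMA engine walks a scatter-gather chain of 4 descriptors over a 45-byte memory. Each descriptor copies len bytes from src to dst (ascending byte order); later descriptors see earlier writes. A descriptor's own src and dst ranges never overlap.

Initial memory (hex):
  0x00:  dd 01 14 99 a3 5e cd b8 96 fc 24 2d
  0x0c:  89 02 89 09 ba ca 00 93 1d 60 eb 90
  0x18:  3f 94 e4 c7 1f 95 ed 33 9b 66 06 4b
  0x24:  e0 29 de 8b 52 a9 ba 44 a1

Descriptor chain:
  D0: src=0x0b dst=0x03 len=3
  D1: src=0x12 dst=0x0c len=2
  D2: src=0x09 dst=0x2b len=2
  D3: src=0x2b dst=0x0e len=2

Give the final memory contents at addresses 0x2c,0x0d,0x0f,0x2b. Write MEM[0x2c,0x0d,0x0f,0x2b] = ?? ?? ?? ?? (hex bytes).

#0 dst[0x03+3] := {0x2d,0x89,0x02}
#1 dst[0x0c+2] := {0x00,0x93}
#2 dst[0x2b+2] := {0xfc,0x24}
#3 dst[0x0e+2] := {0xfc,0x24}
query mem[0x2c]=0x24, mem[0x0d]=0x93, mem[0x0f]=0x24, mem[0x2b]=0xfc

MEM[0x2c,0x0d,0x0f,0x2b] = 24 93 24 fc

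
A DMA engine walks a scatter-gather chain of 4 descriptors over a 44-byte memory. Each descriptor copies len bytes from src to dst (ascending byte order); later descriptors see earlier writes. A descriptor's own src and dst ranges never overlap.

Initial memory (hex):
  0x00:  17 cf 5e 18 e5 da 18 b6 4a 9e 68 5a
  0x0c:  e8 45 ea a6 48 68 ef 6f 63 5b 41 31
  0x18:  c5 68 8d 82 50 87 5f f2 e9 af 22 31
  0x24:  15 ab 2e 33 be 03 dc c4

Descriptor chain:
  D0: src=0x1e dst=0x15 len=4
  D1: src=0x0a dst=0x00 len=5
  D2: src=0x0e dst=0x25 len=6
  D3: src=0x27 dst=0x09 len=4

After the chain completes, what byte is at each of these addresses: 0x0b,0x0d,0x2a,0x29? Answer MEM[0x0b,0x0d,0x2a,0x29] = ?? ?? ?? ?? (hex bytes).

MEM[0x0b,0x0d,0x2a,0x29] = ef 45 6f ef

D0: mem[0x15..0x18] <- [5f f2 e9 af]
D1: mem[0x00..0x04] <- [68 5a e8 45 ea]
D2: mem[0x25..0x2a] <- [ea a6 48 68 ef 6f]
D3: mem[0x09..0x0c] <- [48 68 ef 6f]
query mem[0x0b]=0xef, mem[0x0d]=0x45, mem[0x2a]=0x6f, mem[0x29]=0xef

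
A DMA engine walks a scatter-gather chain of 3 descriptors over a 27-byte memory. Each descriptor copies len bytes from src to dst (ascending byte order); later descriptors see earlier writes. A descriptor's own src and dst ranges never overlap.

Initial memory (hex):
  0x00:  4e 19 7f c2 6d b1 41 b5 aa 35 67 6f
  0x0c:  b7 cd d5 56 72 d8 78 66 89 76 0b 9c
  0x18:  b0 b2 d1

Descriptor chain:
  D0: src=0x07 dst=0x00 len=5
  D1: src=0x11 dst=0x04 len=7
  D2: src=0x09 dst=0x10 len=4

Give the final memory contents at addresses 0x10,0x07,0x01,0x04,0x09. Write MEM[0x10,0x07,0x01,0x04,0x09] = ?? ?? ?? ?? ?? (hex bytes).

  after D0: wrote 5B at 0x00 = b5aa35676f
  after D1: wrote 7B at 0x04 = d8786689760b9c
  after D2: wrote 4B at 0x10 = 0b9c6fb7
query mem[0x10]=0x0b, mem[0x07]=0x89, mem[0x01]=0xaa, mem[0x04]=0xd8, mem[0x09]=0x0b

MEM[0x10,0x07,0x01,0x04,0x09] = 0b 89 aa d8 0b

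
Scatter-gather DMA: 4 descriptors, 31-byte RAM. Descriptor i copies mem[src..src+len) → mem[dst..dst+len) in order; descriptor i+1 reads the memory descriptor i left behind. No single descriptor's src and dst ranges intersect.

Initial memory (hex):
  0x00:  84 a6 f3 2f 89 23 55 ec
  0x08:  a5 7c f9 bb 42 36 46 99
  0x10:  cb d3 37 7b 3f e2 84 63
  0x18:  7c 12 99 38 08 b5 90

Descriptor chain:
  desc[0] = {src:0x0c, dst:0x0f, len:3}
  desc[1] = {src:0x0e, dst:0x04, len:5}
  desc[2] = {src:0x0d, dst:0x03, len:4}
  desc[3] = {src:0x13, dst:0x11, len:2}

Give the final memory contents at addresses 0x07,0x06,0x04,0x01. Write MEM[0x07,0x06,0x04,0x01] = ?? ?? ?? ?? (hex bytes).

  after D0: wrote 3B at 0x0f = 423646
  after D1: wrote 5B at 0x04 = 4642364637
  after D2: wrote 4B at 0x03 = 36464236
  after D3: wrote 2B at 0x11 = 7b3f
query mem[0x07]=0x46, mem[0x06]=0x36, mem[0x04]=0x46, mem[0x01]=0xa6

MEM[0x07,0x06,0x04,0x01] = 46 36 46 a6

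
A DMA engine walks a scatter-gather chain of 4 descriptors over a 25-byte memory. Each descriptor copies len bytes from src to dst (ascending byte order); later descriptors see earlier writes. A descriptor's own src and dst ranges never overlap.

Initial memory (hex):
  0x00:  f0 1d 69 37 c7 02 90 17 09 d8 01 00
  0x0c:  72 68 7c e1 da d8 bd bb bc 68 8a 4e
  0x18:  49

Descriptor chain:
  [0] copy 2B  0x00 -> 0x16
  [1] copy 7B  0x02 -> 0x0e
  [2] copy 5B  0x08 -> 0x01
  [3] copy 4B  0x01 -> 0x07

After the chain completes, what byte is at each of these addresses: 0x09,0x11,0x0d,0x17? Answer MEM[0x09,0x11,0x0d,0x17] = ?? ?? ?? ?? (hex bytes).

#0 dst[0x16+2] := {0xf0,0x1d}
#1 dst[0x0e+7] := {0x69,0x37,0xc7,0x02,0x90,0x17,0x09}
#2 dst[0x01+5] := {0x09,0xd8,0x01,0x00,0x72}
#3 dst[0x07+4] := {0x09,0xd8,0x01,0x00}
query mem[0x09]=0x01, mem[0x11]=0x02, mem[0x0d]=0x68, mem[0x17]=0x1d

MEM[0x09,0x11,0x0d,0x17] = 01 02 68 1d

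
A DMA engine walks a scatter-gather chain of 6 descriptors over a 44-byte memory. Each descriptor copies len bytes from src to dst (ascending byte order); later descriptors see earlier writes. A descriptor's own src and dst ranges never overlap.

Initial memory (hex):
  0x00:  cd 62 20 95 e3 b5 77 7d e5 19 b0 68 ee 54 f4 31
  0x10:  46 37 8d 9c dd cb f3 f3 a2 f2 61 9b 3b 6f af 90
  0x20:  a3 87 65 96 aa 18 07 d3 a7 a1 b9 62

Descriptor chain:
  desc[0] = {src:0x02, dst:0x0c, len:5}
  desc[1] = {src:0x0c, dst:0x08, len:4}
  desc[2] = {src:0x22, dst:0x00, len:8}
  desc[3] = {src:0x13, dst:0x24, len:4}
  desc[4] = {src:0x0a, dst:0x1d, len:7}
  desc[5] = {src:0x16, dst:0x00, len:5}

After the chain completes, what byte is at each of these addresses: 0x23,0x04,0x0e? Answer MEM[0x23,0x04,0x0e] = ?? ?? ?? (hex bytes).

  after D0: wrote 5B at 0x0c = 2095e3b577
  after D1: wrote 4B at 0x08 = 2095e3b5
  after D2: wrote 8B at 0x00 = 6596aa1807d3a7a1
  after D3: wrote 4B at 0x24 = 9cddcbf3
  after D4: wrote 7B at 0x1d = e3b52095e3b577
  after D5: wrote 5B at 0x00 = f3f3a2f261
query mem[0x23]=0x77, mem[0x04]=0x61, mem[0x0e]=0xe3

MEM[0x23,0x04,0x0e] = 77 61 e3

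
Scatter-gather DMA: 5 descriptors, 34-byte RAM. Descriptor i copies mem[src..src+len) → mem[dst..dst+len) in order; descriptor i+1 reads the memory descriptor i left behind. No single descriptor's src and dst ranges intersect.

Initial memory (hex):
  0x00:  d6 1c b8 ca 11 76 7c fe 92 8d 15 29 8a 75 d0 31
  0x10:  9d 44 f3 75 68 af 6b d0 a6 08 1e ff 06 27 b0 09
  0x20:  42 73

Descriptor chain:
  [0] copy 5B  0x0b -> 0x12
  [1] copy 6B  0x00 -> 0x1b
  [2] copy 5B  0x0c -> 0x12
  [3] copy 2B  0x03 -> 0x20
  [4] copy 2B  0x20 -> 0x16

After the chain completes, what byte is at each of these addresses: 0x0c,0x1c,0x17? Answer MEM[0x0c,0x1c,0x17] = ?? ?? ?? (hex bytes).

#0 dst[0x12+5] := {0x29,0x8a,0x75,0xd0,0x31}
#1 dst[0x1b+6] := {0xd6,0x1c,0xb8,0xca,0x11,0x76}
#2 dst[0x12+5] := {0x8a,0x75,0xd0,0x31,0x9d}
#3 dst[0x20+2] := {0xca,0x11}
#4 dst[0x16+2] := {0xca,0x11}
query mem[0x0c]=0x8a, mem[0x1c]=0x1c, mem[0x17]=0x11

MEM[0x0c,0x1c,0x17] = 8a 1c 11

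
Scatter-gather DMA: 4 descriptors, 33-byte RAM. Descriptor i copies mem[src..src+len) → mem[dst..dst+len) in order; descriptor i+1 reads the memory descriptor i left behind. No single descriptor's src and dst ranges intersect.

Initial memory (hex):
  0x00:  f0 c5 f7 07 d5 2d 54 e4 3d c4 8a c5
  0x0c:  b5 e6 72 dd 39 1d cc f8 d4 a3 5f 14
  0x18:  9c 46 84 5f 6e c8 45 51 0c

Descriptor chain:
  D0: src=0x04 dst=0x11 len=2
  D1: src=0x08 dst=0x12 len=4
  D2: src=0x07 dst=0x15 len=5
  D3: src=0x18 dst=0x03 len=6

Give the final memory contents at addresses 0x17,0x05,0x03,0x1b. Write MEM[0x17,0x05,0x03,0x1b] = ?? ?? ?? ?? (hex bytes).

[0] 0x04->0x11 len=2 : d5 2d
[1] 0x08->0x12 len=4 : 3d c4 8a c5
[2] 0x07->0x15 len=5 : e4 3d c4 8a c5
[3] 0x18->0x03 len=6 : 8a c5 84 5f 6e c8
query mem[0x17]=0xc4, mem[0x05]=0x84, mem[0x03]=0x8a, mem[0x1b]=0x5f

MEM[0x17,0x05,0x03,0x1b] = c4 84 8a 5f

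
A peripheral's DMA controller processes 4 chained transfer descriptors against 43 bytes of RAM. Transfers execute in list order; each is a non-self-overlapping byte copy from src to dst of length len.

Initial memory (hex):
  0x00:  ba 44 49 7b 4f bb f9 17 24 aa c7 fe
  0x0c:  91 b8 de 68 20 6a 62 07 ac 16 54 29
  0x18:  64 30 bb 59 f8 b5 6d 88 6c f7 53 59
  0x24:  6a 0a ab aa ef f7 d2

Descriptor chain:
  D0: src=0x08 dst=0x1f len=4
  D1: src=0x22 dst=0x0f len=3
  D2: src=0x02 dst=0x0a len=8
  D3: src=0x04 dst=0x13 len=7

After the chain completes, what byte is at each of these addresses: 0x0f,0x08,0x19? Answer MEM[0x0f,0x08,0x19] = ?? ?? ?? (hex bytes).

MEM[0x0f,0x08,0x19] = 17 24 49

D0: mem[0x1f..0x22] <- [24 aa c7 fe]
D1: mem[0x0f..0x11] <- [fe 59 6a]
D2: mem[0x0a..0x11] <- [49 7b 4f bb f9 17 24 aa]
D3: mem[0x13..0x19] <- [4f bb f9 17 24 aa 49]
query mem[0x0f]=0x17, mem[0x08]=0x24, mem[0x19]=0x49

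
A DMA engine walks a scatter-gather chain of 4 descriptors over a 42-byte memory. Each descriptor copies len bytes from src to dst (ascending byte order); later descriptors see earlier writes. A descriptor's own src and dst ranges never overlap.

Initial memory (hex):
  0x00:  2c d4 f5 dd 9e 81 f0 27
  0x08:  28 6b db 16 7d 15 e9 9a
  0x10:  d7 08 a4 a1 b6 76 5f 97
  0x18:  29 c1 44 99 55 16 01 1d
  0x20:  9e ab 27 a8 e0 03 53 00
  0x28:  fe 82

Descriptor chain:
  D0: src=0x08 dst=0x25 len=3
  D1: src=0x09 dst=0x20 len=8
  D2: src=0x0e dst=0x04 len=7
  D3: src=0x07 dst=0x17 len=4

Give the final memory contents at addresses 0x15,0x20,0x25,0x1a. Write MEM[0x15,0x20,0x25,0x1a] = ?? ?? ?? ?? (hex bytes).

  after D0: wrote 3B at 0x25 = 286bdb
  after D1: wrote 8B at 0x20 = 6bdb167d15e99ad7
  after D2: wrote 7B at 0x04 = e99ad708a4a1b6
  after D3: wrote 4B at 0x17 = 08a4a1b6
query mem[0x15]=0x76, mem[0x20]=0x6b, mem[0x25]=0xe9, mem[0x1a]=0xb6

MEM[0x15,0x20,0x25,0x1a] = 76 6b e9 b6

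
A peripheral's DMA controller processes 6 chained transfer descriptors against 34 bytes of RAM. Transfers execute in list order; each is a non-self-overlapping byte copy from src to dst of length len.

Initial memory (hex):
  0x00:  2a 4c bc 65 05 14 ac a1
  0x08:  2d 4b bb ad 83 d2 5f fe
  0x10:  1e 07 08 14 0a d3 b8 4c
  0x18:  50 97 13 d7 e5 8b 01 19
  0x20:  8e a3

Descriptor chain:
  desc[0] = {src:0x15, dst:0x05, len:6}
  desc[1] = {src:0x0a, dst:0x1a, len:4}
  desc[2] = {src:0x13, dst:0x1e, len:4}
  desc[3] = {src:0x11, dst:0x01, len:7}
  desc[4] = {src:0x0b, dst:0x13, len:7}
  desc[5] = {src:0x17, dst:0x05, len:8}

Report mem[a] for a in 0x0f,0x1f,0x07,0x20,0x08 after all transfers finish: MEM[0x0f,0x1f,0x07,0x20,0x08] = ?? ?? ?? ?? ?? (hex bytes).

  after D0: wrote 6B at 0x05 = d3b84c509713
  after D1: wrote 4B at 0x1a = 13ad83d2
  after D2: wrote 4B at 0x1e = 140ad3b8
  after D3: wrote 7B at 0x01 = 0708140ad3b84c
  after D4: wrote 7B at 0x13 = ad83d25ffe1e07
  after D5: wrote 8B at 0x05 = fe1e0713ad83d214
query mem[0x0f]=0xfe, mem[0x1f]=0x0a, mem[0x07]=0x07, mem[0x20]=0xd3, mem[0x08]=0x13

MEM[0x0f,0x1f,0x07,0x20,0x08] = fe 0a 07 d3 13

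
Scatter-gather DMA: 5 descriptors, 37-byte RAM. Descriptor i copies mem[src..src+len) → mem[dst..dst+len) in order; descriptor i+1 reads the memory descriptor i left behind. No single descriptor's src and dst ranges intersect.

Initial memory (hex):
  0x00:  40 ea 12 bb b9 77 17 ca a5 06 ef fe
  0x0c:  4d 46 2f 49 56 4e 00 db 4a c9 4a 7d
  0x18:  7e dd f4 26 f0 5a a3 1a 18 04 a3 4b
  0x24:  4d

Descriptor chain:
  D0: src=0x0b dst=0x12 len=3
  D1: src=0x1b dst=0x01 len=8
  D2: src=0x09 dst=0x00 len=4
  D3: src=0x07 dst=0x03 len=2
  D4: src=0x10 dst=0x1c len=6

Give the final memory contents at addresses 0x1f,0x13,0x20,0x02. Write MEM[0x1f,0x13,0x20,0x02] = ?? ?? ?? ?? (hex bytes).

MEM[0x1f,0x13,0x20,0x02] = 4d 4d 46 fe

#0 dst[0x12+3] := {0xfe,0x4d,0x46}
#1 dst[0x01+8] := {0x26,0xf0,0x5a,0xa3,0x1a,0x18,0x04,0xa3}
#2 dst[0x00+4] := {0x06,0xef,0xfe,0x4d}
#3 dst[0x03+2] := {0x04,0xa3}
#4 dst[0x1c+6] := {0x56,0x4e,0xfe,0x4d,0x46,0xc9}
query mem[0x1f]=0x4d, mem[0x13]=0x4d, mem[0x20]=0x46, mem[0x02]=0xfe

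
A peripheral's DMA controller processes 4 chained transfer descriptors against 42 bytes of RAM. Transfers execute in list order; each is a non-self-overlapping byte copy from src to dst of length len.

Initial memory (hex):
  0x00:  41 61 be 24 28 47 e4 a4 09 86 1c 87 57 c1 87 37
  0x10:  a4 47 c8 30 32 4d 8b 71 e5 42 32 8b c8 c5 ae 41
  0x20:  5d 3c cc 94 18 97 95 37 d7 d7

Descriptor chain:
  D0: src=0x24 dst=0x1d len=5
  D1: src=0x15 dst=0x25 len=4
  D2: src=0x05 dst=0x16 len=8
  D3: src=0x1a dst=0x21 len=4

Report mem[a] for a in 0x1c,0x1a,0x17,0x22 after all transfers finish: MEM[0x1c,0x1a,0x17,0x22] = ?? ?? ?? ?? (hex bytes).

MEM[0x1c,0x1a,0x17,0x22] = 87 86 e4 1c

[0] 0x24->0x1d len=5 : 18 97 95 37 d7
[1] 0x15->0x25 len=4 : 4d 8b 71 e5
[2] 0x05->0x16 len=8 : 47 e4 a4 09 86 1c 87 57
[3] 0x1a->0x21 len=4 : 86 1c 87 57
query mem[0x1c]=0x87, mem[0x1a]=0x86, mem[0x17]=0xe4, mem[0x22]=0x1c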